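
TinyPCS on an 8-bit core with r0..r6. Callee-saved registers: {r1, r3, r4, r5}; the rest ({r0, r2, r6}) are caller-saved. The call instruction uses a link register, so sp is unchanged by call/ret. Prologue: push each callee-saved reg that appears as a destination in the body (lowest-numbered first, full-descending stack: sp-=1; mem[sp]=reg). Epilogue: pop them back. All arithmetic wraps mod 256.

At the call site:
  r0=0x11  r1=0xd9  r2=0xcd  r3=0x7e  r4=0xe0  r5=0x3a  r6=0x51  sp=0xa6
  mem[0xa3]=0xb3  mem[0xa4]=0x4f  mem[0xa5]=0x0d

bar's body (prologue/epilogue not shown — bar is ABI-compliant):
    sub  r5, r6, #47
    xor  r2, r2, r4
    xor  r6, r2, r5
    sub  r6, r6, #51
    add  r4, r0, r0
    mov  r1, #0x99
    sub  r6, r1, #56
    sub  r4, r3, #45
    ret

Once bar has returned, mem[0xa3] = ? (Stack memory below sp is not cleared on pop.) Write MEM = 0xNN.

prologue: push r1 -> mem[0xa5]=0xd9, sp=0xa5
prologue: push r4 -> mem[0xa4]=0xe0, sp=0xa4
prologue: push r5 -> mem[0xa3]=0x3a, sp=0xa3
body[0] sub  r5, r6, #47 -> r5=0x22
body[1] xor  r2, r2, r4 -> r2=0x2d
body[2] xor  r6, r2, r5 -> r6=0x0f
body[3] sub  r6, r6, #51 -> r6=0xdc
body[4] add  r4, r0, r0 -> r4=0x22
body[5] mov  r1, #0x99 -> r1=0x99
body[6] sub  r6, r1, #56 -> r6=0x61
body[7] sub  r4, r3, #45 -> r4=0x51
epilogue: pop r5=0x3a, sp=0xa4
epilogue: pop r4=0xe0, sp=0xa5
epilogue: pop r1=0xd9, sp=0xa6
prologue pushed ['r1', 'r4', 'r5'] at ['0xa5', '0xa4', '0xa3']

MEM = 0x3a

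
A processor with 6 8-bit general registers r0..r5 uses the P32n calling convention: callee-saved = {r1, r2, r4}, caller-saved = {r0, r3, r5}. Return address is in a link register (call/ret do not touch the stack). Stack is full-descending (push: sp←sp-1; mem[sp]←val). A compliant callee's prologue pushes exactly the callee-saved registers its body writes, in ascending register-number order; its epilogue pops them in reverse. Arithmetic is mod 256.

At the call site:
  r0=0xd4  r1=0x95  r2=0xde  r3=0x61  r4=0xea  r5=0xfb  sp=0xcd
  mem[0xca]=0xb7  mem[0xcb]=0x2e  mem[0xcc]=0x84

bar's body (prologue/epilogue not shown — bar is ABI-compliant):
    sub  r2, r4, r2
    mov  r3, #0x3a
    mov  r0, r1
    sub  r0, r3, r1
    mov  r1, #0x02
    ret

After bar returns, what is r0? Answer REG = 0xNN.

prologue: push r1 → mem[0xcc]=0x95, sp=0xcc
prologue: push r2 → mem[0xcb]=0xde, sp=0xcb
body[0] sub  r2, r4, r2 → r2=0x0c
body[1] mov  r3, #0x3a → r3=0x3a
body[2] mov  r0, r1 → r0=0x95
body[3] sub  r0, r3, r1 → r0=0xa5
body[4] mov  r1, #0x02 → r1=0x02
epilogue: pop r2=0xde, sp=0xcc
epilogue: pop r1=0x95, sp=0xcd
r0 is caller-saved → body value

REG = 0xa5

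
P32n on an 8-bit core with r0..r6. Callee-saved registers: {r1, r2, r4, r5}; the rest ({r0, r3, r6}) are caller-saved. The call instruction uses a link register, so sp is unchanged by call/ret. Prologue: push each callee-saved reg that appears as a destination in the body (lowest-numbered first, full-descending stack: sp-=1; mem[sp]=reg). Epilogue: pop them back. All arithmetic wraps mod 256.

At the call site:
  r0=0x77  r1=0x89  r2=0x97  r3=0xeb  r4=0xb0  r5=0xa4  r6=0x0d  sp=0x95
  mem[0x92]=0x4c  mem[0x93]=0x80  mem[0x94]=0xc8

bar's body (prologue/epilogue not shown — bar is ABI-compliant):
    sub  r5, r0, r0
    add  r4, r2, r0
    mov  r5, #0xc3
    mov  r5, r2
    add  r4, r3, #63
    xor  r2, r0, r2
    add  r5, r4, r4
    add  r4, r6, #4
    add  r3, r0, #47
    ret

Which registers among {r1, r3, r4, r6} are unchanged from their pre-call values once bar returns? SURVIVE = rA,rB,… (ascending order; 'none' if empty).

SURVIVE = r1,r4,r6

prologue: push r2 -> mem[0x94]=0x97, sp=0x94
prologue: push r4 -> mem[0x93]=0xb0, sp=0x93
prologue: push r5 -> mem[0x92]=0xa4, sp=0x92
body[0] sub  r5, r0, r0 -> r5=0x00
body[1] add  r4, r2, r0 -> r4=0x0e
body[2] mov  r5, #0xc3 -> r5=0xc3
body[3] mov  r5, r2 -> r5=0x97
body[4] add  r4, r3, #63 -> r4=0x2a
body[5] xor  r2, r0, r2 -> r2=0xe0
body[6] add  r5, r4, r4 -> r5=0x54
body[7] add  r4, r6, #4 -> r4=0x11
body[8] add  r3, r0, #47 -> r3=0xa6
epilogue: pop r5=0xa4, sp=0x93
epilogue: pop r4=0xb0, sp=0x94
epilogue: pop r2=0x97, sp=0x95
r1: callee-saved, written=False
r3: caller-saved, written=True
r4: callee-saved, written=True
r6: caller-saved, written=False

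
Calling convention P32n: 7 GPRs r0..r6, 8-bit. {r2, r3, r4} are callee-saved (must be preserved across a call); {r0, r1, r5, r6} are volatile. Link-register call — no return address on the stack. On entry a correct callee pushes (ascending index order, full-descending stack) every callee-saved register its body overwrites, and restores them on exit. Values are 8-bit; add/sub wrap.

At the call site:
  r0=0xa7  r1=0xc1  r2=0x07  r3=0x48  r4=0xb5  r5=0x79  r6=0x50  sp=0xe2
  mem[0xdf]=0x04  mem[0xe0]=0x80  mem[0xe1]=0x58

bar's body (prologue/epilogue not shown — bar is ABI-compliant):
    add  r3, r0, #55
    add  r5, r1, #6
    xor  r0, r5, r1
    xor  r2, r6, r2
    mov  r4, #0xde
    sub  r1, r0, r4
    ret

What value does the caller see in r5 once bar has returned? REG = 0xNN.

prologue: push r2 -> mem[0xe1]=0x07, sp=0xe1
prologue: push r3 -> mem[0xe0]=0x48, sp=0xe0
prologue: push r4 -> mem[0xdf]=0xb5, sp=0xdf
body[0] add  r3, r0, #55 -> r3=0xde
body[1] add  r5, r1, #6 -> r5=0xc7
body[2] xor  r0, r5, r1 -> r0=0x06
body[3] xor  r2, r6, r2 -> r2=0x57
body[4] mov  r4, #0xde -> r4=0xde
body[5] sub  r1, r0, r4 -> r1=0x28
epilogue: pop r4=0xb5, sp=0xe0
epilogue: pop r3=0x48, sp=0xe1
epilogue: pop r2=0x07, sp=0xe2
r5 is caller-saved -> body value

REG = 0xc7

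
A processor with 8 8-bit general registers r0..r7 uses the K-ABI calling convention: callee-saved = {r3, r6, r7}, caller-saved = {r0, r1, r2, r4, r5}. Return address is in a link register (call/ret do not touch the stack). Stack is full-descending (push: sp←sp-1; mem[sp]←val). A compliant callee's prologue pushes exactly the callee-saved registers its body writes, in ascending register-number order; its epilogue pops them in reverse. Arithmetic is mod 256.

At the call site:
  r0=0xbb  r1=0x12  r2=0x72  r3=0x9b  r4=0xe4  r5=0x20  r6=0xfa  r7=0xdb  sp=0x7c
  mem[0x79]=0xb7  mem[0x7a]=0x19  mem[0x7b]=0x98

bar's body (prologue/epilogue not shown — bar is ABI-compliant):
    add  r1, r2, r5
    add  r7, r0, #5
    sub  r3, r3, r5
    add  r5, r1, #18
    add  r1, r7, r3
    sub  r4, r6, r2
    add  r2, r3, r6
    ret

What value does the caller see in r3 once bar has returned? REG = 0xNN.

prologue: push r3 -> mem[0x7b]=0x9b, sp=0x7b
prologue: push r7 -> mem[0x7a]=0xdb, sp=0x7a
body[0] add  r1, r2, r5 -> r1=0x92
body[1] add  r7, r0, #5 -> r7=0xc0
body[2] sub  r3, r3, r5 -> r3=0x7b
body[3] add  r5, r1, #18 -> r5=0xa4
body[4] add  r1, r7, r3 -> r1=0x3b
body[5] sub  r4, r6, r2 -> r4=0x88
body[6] add  r2, r3, r6 -> r2=0x75
epilogue: pop r7=0xdb, sp=0x7b
epilogue: pop r3=0x9b, sp=0x7c
r3 is callee-saved -> restored

REG = 0x9b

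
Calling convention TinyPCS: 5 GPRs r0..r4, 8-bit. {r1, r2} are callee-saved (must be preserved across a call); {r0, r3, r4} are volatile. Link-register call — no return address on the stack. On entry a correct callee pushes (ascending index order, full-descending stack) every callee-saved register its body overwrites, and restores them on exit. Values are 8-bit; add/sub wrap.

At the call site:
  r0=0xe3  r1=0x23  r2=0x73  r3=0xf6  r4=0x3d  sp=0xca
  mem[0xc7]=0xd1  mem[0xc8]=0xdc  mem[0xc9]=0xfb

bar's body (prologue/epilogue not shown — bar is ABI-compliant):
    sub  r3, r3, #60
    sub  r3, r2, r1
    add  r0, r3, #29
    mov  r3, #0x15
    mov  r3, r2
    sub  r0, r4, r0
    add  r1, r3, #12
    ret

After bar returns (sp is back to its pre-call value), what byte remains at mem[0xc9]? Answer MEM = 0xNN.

prologue: push r1 → mem[0xc9]=0x23, sp=0xc9
body[0] sub  r3, r3, #60 → r3=0xba
body[1] sub  r3, r2, r1 → r3=0x50
body[2] add  r0, r3, #29 → r0=0x6d
body[3] mov  r3, #0x15 → r3=0x15
body[4] mov  r3, r2 → r3=0x73
body[5] sub  r0, r4, r0 → r0=0xd0
body[6] add  r1, r3, #12 → r1=0x7f
epilogue: pop r1=0x23, sp=0xca
prologue pushed ['r1'] at ['0xc9']

MEM = 0x23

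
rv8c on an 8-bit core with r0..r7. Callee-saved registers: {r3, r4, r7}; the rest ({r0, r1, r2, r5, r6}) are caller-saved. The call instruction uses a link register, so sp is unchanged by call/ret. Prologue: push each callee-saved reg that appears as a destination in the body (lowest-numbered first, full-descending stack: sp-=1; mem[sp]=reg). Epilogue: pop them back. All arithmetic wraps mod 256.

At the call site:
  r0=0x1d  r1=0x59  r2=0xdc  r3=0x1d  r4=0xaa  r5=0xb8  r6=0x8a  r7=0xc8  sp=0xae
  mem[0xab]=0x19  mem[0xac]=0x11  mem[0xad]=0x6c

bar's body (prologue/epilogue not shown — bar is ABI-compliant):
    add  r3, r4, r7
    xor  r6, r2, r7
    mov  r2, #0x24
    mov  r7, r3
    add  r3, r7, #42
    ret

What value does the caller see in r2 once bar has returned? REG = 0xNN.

prologue: push r3 → mem[0xad]=0x1d, sp=0xad
prologue: push r7 → mem[0xac]=0xc8, sp=0xac
body[0] add  r3, r4, r7 → r3=0x72
body[1] xor  r6, r2, r7 → r6=0x14
body[2] mov  r2, #0x24 → r2=0x24
body[3] mov  r7, r3 → r7=0x72
body[4] add  r3, r7, #42 → r3=0x9c
epilogue: pop r7=0xc8, sp=0xad
epilogue: pop r3=0x1d, sp=0xae
r2 is caller-saved → body value

REG = 0x24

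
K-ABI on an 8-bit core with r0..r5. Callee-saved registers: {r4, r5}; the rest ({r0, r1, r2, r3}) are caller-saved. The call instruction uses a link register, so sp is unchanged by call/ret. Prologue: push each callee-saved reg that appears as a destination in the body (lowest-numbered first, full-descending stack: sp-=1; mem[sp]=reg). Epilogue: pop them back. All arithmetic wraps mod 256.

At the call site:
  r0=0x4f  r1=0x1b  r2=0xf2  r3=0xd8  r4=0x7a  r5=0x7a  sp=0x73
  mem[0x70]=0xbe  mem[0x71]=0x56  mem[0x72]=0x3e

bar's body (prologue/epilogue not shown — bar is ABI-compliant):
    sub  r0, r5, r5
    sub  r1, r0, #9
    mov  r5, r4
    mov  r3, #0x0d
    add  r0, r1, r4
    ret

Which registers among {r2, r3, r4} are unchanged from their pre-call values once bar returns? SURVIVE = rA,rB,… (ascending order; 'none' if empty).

prologue: push r5 -> mem[0x72]=0x7a, sp=0x72
body[0] sub  r0, r5, r5 -> r0=0x00
body[1] sub  r1, r0, #9 -> r1=0xf7
body[2] mov  r5, r4 -> r5=0x7a
body[3] mov  r3, #0x0d -> r3=0x0d
body[4] add  r0, r1, r4 -> r0=0x71
epilogue: pop r5=0x7a, sp=0x73
r2: caller-saved, written=False
r3: caller-saved, written=True
r4: callee-saved, written=False

SURVIVE = r2,r4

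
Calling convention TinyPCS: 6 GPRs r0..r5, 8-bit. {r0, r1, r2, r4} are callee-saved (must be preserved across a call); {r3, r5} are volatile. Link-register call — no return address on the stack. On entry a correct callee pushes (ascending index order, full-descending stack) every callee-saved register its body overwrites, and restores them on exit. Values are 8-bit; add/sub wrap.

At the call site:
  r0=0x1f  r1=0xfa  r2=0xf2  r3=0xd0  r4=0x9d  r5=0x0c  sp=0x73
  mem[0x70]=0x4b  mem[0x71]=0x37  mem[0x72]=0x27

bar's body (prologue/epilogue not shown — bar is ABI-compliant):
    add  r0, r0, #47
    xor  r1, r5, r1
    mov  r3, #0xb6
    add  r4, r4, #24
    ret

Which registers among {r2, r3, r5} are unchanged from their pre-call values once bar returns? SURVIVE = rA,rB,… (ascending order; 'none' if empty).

SURVIVE = r2,r5

prologue: push r0 → mem[0x72]=0x1f, sp=0x72
prologue: push r1 → mem[0x71]=0xfa, sp=0x71
prologue: push r4 → mem[0x70]=0x9d, sp=0x70
body[0] add  r0, r0, #47 → r0=0x4e
body[1] xor  r1, r5, r1 → r1=0xf6
body[2] mov  r3, #0xb6 → r3=0xb6
body[3] add  r4, r4, #24 → r4=0xb5
epilogue: pop r4=0x9d, sp=0x71
epilogue: pop r1=0xfa, sp=0x72
epilogue: pop r0=0x1f, sp=0x73
r2: callee-saved, written=False
r3: caller-saved, written=True
r5: caller-saved, written=False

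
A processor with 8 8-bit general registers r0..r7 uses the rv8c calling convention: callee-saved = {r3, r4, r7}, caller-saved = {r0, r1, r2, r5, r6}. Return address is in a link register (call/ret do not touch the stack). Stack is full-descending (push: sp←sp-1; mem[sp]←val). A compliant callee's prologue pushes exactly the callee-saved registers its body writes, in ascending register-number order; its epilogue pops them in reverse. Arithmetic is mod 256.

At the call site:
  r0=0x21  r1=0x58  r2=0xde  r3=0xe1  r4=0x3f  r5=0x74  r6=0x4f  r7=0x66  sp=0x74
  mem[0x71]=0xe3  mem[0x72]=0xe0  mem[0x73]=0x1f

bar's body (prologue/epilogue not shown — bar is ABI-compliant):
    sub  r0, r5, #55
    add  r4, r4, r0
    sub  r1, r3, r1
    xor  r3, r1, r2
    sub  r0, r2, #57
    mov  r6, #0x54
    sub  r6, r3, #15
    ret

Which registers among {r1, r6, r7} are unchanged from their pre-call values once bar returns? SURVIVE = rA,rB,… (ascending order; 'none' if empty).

prologue: push r3 → mem[0x73]=0xe1, sp=0x73
prologue: push r4 → mem[0x72]=0x3f, sp=0x72
body[0] sub  r0, r5, #55 → r0=0x3d
body[1] add  r4, r4, r0 → r4=0x7c
body[2] sub  r1, r3, r1 → r1=0x89
body[3] xor  r3, r1, r2 → r3=0x57
body[4] sub  r0, r2, #57 → r0=0xa5
body[5] mov  r6, #0x54 → r6=0x54
body[6] sub  r6, r3, #15 → r6=0x48
epilogue: pop r4=0x3f, sp=0x73
epilogue: pop r3=0xe1, sp=0x74
r1: caller-saved, written=True
r6: caller-saved, written=True
r7: callee-saved, written=False

SURVIVE = r7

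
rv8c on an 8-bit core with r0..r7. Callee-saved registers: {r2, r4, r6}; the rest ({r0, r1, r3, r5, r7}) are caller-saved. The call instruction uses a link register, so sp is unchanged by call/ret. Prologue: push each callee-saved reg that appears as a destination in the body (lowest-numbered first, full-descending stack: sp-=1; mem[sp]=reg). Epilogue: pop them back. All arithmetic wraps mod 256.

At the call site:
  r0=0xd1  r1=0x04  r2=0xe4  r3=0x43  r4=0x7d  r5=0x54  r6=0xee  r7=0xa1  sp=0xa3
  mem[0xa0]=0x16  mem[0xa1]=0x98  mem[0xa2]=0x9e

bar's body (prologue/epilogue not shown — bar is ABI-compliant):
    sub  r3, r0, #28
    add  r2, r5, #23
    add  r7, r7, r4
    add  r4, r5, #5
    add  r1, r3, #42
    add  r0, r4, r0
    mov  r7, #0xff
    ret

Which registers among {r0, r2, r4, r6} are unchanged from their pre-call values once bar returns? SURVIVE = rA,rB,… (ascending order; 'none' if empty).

prologue: push r2 → mem[0xa2]=0xe4, sp=0xa2
prologue: push r4 → mem[0xa1]=0x7d, sp=0xa1
body[0] sub  r3, r0, #28 → r3=0xb5
body[1] add  r2, r5, #23 → r2=0x6b
body[2] add  r7, r7, r4 → r7=0x1e
body[3] add  r4, r5, #5 → r4=0x59
body[4] add  r1, r3, #42 → r1=0xdf
body[5] add  r0, r4, r0 → r0=0x2a
body[6] mov  r7, #0xff → r7=0xff
epilogue: pop r4=0x7d, sp=0xa2
epilogue: pop r2=0xe4, sp=0xa3
r0: caller-saved, written=True
r2: callee-saved, written=True
r4: callee-saved, written=True
r6: callee-saved, written=False

SURVIVE = r2,r4,r6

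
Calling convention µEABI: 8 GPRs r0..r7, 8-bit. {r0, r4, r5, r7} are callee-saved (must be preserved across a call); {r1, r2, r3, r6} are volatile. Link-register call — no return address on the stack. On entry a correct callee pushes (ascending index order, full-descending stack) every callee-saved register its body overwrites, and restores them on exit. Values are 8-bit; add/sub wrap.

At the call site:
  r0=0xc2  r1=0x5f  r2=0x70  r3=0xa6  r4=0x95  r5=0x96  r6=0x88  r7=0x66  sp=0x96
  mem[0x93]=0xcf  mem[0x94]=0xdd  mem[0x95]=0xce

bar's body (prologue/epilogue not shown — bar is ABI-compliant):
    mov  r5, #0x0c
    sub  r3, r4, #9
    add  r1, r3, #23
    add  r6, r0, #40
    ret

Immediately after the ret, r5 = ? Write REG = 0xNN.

REG = 0x96

prologue: push r5 -> mem[0x95]=0x96, sp=0x95
body[0] mov  r5, #0x0c -> r5=0x0c
body[1] sub  r3, r4, #9 -> r3=0x8c
body[2] add  r1, r3, #23 -> r1=0xa3
body[3] add  r6, r0, #40 -> r6=0xea
epilogue: pop r5=0x96, sp=0x96
r5 is callee-saved -> restored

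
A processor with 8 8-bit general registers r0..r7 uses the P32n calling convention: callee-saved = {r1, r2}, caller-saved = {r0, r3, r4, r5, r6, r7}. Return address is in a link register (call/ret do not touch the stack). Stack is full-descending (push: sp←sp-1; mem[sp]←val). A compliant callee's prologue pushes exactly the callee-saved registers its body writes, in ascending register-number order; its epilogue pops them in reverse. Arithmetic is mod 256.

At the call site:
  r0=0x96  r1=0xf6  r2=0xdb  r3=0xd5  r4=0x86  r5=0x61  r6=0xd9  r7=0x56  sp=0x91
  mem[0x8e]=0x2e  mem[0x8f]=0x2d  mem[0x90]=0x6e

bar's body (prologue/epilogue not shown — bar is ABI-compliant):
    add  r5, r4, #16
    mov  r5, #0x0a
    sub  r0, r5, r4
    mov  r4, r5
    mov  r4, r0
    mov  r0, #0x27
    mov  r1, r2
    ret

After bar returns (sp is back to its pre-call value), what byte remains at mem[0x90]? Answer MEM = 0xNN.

MEM = 0xf6

prologue: push r1 -> mem[0x90]=0xf6, sp=0x90
body[0] add  r5, r4, #16 -> r5=0x96
body[1] mov  r5, #0x0a -> r5=0x0a
body[2] sub  r0, r5, r4 -> r0=0x84
body[3] mov  r4, r5 -> r4=0x0a
body[4] mov  r4, r0 -> r4=0x84
body[5] mov  r0, #0x27 -> r0=0x27
body[6] mov  r1, r2 -> r1=0xdb
epilogue: pop r1=0xf6, sp=0x91
prologue pushed ['r1'] at ['0x90']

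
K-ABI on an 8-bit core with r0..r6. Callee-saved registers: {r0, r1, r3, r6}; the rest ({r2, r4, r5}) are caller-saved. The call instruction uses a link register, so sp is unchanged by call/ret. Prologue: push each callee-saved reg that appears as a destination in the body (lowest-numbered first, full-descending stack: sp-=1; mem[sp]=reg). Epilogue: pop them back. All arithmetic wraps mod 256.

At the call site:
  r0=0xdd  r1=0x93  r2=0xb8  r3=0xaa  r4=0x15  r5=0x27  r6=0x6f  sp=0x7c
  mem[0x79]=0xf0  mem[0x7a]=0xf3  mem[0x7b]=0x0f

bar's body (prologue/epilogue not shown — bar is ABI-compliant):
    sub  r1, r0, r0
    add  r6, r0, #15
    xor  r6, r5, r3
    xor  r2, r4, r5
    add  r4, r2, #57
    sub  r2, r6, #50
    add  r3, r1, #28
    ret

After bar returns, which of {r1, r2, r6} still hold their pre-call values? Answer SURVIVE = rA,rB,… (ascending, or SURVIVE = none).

SURVIVE = r1,r6

prologue: push r1 -> mem[0x7b]=0x93, sp=0x7b
prologue: push r3 -> mem[0x7a]=0xaa, sp=0x7a
prologue: push r6 -> mem[0x79]=0x6f, sp=0x79
body[0] sub  r1, r0, r0 -> r1=0x00
body[1] add  r6, r0, #15 -> r6=0xec
body[2] xor  r6, r5, r3 -> r6=0x8d
body[3] xor  r2, r4, r5 -> r2=0x32
body[4] add  r4, r2, #57 -> r4=0x6b
body[5] sub  r2, r6, #50 -> r2=0x5b
body[6] add  r3, r1, #28 -> r3=0x1c
epilogue: pop r6=0x6f, sp=0x7a
epilogue: pop r3=0xaa, sp=0x7b
epilogue: pop r1=0x93, sp=0x7c
r1: callee-saved, written=True
r2: caller-saved, written=True
r6: callee-saved, written=True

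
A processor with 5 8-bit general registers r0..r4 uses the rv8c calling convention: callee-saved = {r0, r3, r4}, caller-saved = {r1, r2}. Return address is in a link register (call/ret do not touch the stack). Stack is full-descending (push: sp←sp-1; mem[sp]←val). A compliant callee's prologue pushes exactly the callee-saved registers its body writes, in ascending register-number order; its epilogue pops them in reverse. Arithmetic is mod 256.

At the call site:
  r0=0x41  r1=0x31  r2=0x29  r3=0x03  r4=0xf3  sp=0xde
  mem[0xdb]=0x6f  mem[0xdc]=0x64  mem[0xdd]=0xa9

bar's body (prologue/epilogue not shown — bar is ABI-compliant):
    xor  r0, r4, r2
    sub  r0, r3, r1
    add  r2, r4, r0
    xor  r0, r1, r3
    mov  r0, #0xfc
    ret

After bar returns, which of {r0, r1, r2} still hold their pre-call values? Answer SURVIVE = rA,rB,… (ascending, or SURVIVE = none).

prologue: push r0 → mem[0xdd]=0x41, sp=0xdd
body[0] xor  r0, r4, r2 → r0=0xda
body[1] sub  r0, r3, r1 → r0=0xd2
body[2] add  r2, r4, r0 → r2=0xc5
body[3] xor  r0, r1, r3 → r0=0x32
body[4] mov  r0, #0xfc → r0=0xfc
epilogue: pop r0=0x41, sp=0xde
r0: callee-saved, written=True
r1: caller-saved, written=False
r2: caller-saved, written=True

SURVIVE = r0,r1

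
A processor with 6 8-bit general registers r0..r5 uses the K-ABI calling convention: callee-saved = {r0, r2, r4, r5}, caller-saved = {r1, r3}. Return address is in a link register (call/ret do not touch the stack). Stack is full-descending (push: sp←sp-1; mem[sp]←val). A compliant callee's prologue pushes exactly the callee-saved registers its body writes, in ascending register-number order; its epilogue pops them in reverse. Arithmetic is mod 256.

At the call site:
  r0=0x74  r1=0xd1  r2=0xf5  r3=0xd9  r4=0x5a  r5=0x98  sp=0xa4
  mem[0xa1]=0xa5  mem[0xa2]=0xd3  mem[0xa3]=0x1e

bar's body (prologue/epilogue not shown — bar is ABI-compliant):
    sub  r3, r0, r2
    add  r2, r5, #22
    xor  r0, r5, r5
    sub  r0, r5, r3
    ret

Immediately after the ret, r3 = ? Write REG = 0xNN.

REG = 0x7f

prologue: push r0 -> mem[0xa3]=0x74, sp=0xa3
prologue: push r2 -> mem[0xa2]=0xf5, sp=0xa2
body[0] sub  r3, r0, r2 -> r3=0x7f
body[1] add  r2, r5, #22 -> r2=0xae
body[2] xor  r0, r5, r5 -> r0=0x00
body[3] sub  r0, r5, r3 -> r0=0x19
epilogue: pop r2=0xf5, sp=0xa3
epilogue: pop r0=0x74, sp=0xa4
r3 is caller-saved -> body value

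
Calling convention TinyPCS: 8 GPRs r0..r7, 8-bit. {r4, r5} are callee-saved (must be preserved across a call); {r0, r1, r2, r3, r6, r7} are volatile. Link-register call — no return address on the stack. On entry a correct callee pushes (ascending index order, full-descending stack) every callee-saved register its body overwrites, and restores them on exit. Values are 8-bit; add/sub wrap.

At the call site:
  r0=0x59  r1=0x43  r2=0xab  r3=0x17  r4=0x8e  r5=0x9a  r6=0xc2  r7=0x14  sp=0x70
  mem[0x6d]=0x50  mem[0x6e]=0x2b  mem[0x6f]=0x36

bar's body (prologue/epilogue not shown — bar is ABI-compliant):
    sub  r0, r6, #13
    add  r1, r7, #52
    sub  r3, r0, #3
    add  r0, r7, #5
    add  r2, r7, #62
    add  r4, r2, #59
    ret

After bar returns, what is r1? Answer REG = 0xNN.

prologue: push r4 → mem[0x6f]=0x8e, sp=0x6f
body[0] sub  r0, r6, #13 → r0=0xb5
body[1] add  r1, r7, #52 → r1=0x48
body[2] sub  r3, r0, #3 → r3=0xb2
body[3] add  r0, r7, #5 → r0=0x19
body[4] add  r2, r7, #62 → r2=0x52
body[5] add  r4, r2, #59 → r4=0x8d
epilogue: pop r4=0x8e, sp=0x70
r1 is caller-saved → body value

REG = 0x48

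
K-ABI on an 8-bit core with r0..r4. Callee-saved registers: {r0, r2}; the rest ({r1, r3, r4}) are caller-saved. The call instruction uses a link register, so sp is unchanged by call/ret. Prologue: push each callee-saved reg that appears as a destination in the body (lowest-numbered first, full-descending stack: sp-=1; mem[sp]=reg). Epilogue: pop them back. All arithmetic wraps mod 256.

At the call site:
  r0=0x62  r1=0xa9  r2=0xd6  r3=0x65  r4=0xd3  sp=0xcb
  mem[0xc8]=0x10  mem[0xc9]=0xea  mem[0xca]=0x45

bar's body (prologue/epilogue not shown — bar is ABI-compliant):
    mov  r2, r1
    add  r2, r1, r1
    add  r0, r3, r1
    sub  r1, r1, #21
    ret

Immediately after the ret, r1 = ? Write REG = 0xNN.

prologue: push r0 -> mem[0xca]=0x62, sp=0xca
prologue: push r2 -> mem[0xc9]=0xd6, sp=0xc9
body[0] mov  r2, r1 -> r2=0xa9
body[1] add  r2, r1, r1 -> r2=0x52
body[2] add  r0, r3, r1 -> r0=0x0e
body[3] sub  r1, r1, #21 -> r1=0x94
epilogue: pop r2=0xd6, sp=0xca
epilogue: pop r0=0x62, sp=0xcb
r1 is caller-saved -> body value

REG = 0x94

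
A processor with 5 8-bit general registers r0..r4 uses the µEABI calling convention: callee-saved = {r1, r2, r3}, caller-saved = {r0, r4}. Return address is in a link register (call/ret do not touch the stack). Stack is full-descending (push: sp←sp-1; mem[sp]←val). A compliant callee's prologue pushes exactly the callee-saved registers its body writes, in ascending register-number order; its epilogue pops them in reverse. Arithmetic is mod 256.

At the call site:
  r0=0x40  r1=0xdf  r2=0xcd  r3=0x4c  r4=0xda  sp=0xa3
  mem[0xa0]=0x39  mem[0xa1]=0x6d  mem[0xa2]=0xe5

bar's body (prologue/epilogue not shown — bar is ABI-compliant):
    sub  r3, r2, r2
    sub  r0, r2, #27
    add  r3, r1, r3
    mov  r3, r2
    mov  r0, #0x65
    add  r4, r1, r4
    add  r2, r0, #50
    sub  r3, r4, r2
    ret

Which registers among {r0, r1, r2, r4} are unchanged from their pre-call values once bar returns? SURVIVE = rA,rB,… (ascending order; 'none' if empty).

SURVIVE = r1,r2

prologue: push r2 -> mem[0xa2]=0xcd, sp=0xa2
prologue: push r3 -> mem[0xa1]=0x4c, sp=0xa1
body[0] sub  r3, r2, r2 -> r3=0x00
body[1] sub  r0, r2, #27 -> r0=0xb2
body[2] add  r3, r1, r3 -> r3=0xdf
body[3] mov  r3, r2 -> r3=0xcd
body[4] mov  r0, #0x65 -> r0=0x65
body[5] add  r4, r1, r4 -> r4=0xb9
body[6] add  r2, r0, #50 -> r2=0x97
body[7] sub  r3, r4, r2 -> r3=0x22
epilogue: pop r3=0x4c, sp=0xa2
epilogue: pop r2=0xcd, sp=0xa3
r0: caller-saved, written=True
r1: callee-saved, written=False
r2: callee-saved, written=True
r4: caller-saved, written=True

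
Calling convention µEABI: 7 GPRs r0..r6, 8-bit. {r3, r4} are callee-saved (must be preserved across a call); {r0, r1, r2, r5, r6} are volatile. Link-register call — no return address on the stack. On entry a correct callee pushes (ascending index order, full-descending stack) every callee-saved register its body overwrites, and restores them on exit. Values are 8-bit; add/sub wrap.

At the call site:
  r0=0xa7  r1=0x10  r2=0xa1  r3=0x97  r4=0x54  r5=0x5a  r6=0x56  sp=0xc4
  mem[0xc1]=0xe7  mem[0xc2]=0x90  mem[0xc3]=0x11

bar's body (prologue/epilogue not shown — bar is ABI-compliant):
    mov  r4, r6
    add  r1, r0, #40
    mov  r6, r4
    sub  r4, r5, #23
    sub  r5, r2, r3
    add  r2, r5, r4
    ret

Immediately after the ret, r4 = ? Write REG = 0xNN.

prologue: push r4 → mem[0xc3]=0x54, sp=0xc3
body[0] mov  r4, r6 → r4=0x56
body[1] add  r1, r0, #40 → r1=0xcf
body[2] mov  r6, r4 → r6=0x56
body[3] sub  r4, r5, #23 → r4=0x43
body[4] sub  r5, r2, r3 → r5=0x0a
body[5] add  r2, r5, r4 → r2=0x4d
epilogue: pop r4=0x54, sp=0xc4
r4 is callee-saved → restored

REG = 0x54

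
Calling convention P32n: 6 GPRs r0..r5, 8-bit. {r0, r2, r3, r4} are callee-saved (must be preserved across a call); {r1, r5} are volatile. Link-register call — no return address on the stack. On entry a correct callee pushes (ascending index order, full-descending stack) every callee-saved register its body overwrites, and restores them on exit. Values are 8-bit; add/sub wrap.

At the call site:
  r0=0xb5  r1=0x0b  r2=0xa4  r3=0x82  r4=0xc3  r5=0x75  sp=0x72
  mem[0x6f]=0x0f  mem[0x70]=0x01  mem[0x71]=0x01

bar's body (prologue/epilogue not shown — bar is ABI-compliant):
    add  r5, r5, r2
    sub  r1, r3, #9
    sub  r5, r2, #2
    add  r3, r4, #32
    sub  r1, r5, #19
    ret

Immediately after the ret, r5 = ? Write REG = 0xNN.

prologue: push r3 -> mem[0x71]=0x82, sp=0x71
body[0] add  r5, r5, r2 -> r5=0x19
body[1] sub  r1, r3, #9 -> r1=0x79
body[2] sub  r5, r2, #2 -> r5=0xa2
body[3] add  r3, r4, #32 -> r3=0xe3
body[4] sub  r1, r5, #19 -> r1=0x8f
epilogue: pop r3=0x82, sp=0x72
r5 is caller-saved -> body value

REG = 0xa2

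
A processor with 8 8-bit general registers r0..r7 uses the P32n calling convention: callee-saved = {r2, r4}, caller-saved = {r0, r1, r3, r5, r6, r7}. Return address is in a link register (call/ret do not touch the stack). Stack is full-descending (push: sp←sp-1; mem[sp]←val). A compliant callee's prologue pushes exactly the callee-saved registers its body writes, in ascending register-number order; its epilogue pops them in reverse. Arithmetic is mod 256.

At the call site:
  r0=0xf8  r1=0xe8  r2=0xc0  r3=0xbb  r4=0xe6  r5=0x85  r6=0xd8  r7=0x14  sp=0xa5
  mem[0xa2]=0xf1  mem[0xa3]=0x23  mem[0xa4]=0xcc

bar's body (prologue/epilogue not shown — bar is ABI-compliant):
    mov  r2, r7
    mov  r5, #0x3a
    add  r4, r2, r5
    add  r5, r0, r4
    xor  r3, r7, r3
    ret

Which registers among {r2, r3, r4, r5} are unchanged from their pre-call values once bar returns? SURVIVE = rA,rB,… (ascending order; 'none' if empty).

prologue: push r2 -> mem[0xa4]=0xc0, sp=0xa4
prologue: push r4 -> mem[0xa3]=0xe6, sp=0xa3
body[0] mov  r2, r7 -> r2=0x14
body[1] mov  r5, #0x3a -> r5=0x3a
body[2] add  r4, r2, r5 -> r4=0x4e
body[3] add  r5, r0, r4 -> r5=0x46
body[4] xor  r3, r7, r3 -> r3=0xaf
epilogue: pop r4=0xe6, sp=0xa4
epilogue: pop r2=0xc0, sp=0xa5
r2: callee-saved, written=True
r3: caller-saved, written=True
r4: callee-saved, written=True
r5: caller-saved, written=True

SURVIVE = r2,r4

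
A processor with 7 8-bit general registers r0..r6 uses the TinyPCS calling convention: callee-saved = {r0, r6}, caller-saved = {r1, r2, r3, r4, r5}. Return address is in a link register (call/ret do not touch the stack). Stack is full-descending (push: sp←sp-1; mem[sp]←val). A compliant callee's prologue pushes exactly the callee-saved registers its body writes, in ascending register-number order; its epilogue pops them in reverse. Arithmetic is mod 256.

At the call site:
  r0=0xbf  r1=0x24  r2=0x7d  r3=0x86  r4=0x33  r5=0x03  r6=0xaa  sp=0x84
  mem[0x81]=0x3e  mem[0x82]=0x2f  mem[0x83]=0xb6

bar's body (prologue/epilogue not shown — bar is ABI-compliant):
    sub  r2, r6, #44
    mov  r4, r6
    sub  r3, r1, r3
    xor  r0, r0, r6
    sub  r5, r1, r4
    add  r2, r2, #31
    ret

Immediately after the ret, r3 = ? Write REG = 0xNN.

prologue: push r0 → mem[0x83]=0xbf, sp=0x83
body[0] sub  r2, r6, #44 → r2=0x7e
body[1] mov  r4, r6 → r4=0xaa
body[2] sub  r3, r1, r3 → r3=0x9e
body[3] xor  r0, r0, r6 → r0=0x15
body[4] sub  r5, r1, r4 → r5=0x7a
body[5] add  r2, r2, #31 → r2=0x9d
epilogue: pop r0=0xbf, sp=0x84
r3 is caller-saved → body value

REG = 0x9e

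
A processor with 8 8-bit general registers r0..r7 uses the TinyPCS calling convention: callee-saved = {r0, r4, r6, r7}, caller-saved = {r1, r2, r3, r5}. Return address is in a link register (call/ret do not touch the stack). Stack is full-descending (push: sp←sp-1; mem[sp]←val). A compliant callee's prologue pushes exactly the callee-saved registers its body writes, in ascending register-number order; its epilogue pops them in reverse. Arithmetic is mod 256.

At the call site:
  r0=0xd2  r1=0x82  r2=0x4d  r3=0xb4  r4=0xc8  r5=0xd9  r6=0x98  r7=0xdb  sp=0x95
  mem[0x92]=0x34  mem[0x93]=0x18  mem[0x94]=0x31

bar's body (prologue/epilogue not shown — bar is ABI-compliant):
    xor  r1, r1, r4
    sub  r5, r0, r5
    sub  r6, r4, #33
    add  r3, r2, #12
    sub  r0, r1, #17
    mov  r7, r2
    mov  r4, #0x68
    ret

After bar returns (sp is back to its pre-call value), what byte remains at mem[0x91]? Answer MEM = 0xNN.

prologue: push r0 → mem[0x94]=0xd2, sp=0x94
prologue: push r4 → mem[0x93]=0xc8, sp=0x93
prologue: push r6 → mem[0x92]=0x98, sp=0x92
prologue: push r7 → mem[0x91]=0xdb, sp=0x91
body[0] xor  r1, r1, r4 → r1=0x4a
body[1] sub  r5, r0, r5 → r5=0xf9
body[2] sub  r6, r4, #33 → r6=0xa7
body[3] add  r3, r2, #12 → r3=0x59
body[4] sub  r0, r1, #17 → r0=0x39
body[5] mov  r7, r2 → r7=0x4d
body[6] mov  r4, #0x68 → r4=0x68
epilogue: pop r7=0xdb, sp=0x92
epilogue: pop r6=0x98, sp=0x93
epilogue: pop r4=0xc8, sp=0x94
epilogue: pop r0=0xd2, sp=0x95
prologue pushed ['r0', 'r4', 'r6', 'r7'] at ['0x94', '0x93', '0x92', '0x91']

MEM = 0xdb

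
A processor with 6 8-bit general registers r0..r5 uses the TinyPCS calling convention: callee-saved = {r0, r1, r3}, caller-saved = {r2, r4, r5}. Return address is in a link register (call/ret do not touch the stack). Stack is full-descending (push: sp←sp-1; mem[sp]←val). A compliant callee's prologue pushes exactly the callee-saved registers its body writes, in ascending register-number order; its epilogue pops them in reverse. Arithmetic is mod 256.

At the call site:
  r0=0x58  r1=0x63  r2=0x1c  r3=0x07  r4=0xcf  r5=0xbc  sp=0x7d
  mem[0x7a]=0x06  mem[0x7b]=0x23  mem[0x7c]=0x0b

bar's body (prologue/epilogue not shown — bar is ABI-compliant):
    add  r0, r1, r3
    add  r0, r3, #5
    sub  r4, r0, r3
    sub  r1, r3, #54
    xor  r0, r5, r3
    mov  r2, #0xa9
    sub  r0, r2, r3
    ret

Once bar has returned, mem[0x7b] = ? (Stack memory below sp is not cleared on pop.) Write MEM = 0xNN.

prologue: push r0 -> mem[0x7c]=0x58, sp=0x7c
prologue: push r1 -> mem[0x7b]=0x63, sp=0x7b
body[0] add  r0, r1, r3 -> r0=0x6a
body[1] add  r0, r3, #5 -> r0=0x0c
body[2] sub  r4, r0, r3 -> r4=0x05
body[3] sub  r1, r3, #54 -> r1=0xd1
body[4] xor  r0, r5, r3 -> r0=0xbb
body[5] mov  r2, #0xa9 -> r2=0xa9
body[6] sub  r0, r2, r3 -> r0=0xa2
epilogue: pop r1=0x63, sp=0x7c
epilogue: pop r0=0x58, sp=0x7d
prologue pushed ['r0', 'r1'] at ['0x7c', '0x7b']

MEM = 0x63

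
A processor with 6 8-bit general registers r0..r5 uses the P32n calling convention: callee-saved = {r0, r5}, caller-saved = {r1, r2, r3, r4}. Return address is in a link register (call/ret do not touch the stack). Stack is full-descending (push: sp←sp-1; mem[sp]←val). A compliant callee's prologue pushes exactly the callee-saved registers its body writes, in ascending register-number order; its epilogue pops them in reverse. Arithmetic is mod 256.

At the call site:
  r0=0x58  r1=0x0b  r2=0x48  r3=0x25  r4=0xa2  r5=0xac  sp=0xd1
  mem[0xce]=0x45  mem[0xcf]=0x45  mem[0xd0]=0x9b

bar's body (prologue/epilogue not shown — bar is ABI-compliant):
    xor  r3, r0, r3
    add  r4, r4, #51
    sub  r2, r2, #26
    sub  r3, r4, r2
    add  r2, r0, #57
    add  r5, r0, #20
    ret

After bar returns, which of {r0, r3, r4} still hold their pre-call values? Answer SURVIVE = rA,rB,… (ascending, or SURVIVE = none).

prologue: push r5 -> mem[0xd0]=0xac, sp=0xd0
body[0] xor  r3, r0, r3 -> r3=0x7d
body[1] add  r4, r4, #51 -> r4=0xd5
body[2] sub  r2, r2, #26 -> r2=0x2e
body[3] sub  r3, r4, r2 -> r3=0xa7
body[4] add  r2, r0, #57 -> r2=0x91
body[5] add  r5, r0, #20 -> r5=0x6c
epilogue: pop r5=0xac, sp=0xd1
r0: callee-saved, written=False
r3: caller-saved, written=True
r4: caller-saved, written=True

SURVIVE = r0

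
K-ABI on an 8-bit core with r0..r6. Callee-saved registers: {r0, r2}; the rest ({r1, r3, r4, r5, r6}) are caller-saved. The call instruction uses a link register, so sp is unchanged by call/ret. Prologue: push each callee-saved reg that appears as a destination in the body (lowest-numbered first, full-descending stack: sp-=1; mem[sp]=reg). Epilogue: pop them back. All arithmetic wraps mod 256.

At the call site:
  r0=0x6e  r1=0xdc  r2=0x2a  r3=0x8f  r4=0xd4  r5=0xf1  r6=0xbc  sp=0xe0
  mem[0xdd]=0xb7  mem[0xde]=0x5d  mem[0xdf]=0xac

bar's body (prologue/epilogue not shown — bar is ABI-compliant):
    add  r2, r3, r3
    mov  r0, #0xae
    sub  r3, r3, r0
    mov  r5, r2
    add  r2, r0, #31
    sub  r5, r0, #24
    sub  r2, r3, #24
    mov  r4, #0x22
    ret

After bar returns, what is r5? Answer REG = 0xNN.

REG = 0x96

prologue: push r0 → mem[0xdf]=0x6e, sp=0xdf
prologue: push r2 → mem[0xde]=0x2a, sp=0xde
body[0] add  r2, r3, r3 → r2=0x1e
body[1] mov  r0, #0xae → r0=0xae
body[2] sub  r3, r3, r0 → r3=0xe1
body[3] mov  r5, r2 → r5=0x1e
body[4] add  r2, r0, #31 → r2=0xcd
body[5] sub  r5, r0, #24 → r5=0x96
body[6] sub  r2, r3, #24 → r2=0xc9
body[7] mov  r4, #0x22 → r4=0x22
epilogue: pop r2=0x2a, sp=0xdf
epilogue: pop r0=0x6e, sp=0xe0
r5 is caller-saved → body value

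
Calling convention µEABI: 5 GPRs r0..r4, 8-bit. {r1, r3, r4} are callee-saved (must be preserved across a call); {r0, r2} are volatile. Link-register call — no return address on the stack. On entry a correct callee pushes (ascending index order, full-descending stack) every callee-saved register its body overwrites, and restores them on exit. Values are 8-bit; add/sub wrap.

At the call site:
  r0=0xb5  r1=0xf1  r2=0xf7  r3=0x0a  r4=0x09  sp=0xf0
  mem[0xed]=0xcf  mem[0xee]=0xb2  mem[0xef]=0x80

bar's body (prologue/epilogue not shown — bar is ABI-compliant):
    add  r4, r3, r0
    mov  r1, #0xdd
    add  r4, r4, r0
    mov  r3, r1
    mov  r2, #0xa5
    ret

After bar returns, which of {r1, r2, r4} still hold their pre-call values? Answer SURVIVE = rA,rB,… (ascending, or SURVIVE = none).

prologue: push r1 → mem[0xef]=0xf1, sp=0xef
prologue: push r3 → mem[0xee]=0x0a, sp=0xee
prologue: push r4 → mem[0xed]=0x09, sp=0xed
body[0] add  r4, r3, r0 → r4=0xbf
body[1] mov  r1, #0xdd → r1=0xdd
body[2] add  r4, r4, r0 → r4=0x74
body[3] mov  r3, r1 → r3=0xdd
body[4] mov  r2, #0xa5 → r2=0xa5
epilogue: pop r4=0x09, sp=0xee
epilogue: pop r3=0x0a, sp=0xef
epilogue: pop r1=0xf1, sp=0xf0
r1: callee-saved, written=True
r2: caller-saved, written=True
r4: callee-saved, written=True

SURVIVE = r1,r4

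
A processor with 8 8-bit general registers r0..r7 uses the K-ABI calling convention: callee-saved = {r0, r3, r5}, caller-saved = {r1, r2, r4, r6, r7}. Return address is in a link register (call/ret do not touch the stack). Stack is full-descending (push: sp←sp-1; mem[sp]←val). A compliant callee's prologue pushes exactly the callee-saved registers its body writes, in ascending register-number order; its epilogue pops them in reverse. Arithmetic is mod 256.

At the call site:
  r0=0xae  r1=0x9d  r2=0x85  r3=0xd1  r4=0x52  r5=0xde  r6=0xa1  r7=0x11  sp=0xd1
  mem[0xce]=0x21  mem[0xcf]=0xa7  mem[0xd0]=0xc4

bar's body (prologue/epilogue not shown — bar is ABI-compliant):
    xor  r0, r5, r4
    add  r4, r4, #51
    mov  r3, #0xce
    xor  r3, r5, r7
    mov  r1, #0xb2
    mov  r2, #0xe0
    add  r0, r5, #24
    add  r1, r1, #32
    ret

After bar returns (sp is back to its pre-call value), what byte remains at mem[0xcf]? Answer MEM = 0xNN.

prologue: push r0 -> mem[0xd0]=0xae, sp=0xd0
prologue: push r3 -> mem[0xcf]=0xd1, sp=0xcf
body[0] xor  r0, r5, r4 -> r0=0x8c
body[1] add  r4, r4, #51 -> r4=0x85
body[2] mov  r3, #0xce -> r3=0xce
body[3] xor  r3, r5, r7 -> r3=0xcf
body[4] mov  r1, #0xb2 -> r1=0xb2
body[5] mov  r2, #0xe0 -> r2=0xe0
body[6] add  r0, r5, #24 -> r0=0xf6
body[7] add  r1, r1, #32 -> r1=0xd2
epilogue: pop r3=0xd1, sp=0xd0
epilogue: pop r0=0xae, sp=0xd1
prologue pushed ['r0', 'r3'] at ['0xd0', '0xcf']

MEM = 0xd1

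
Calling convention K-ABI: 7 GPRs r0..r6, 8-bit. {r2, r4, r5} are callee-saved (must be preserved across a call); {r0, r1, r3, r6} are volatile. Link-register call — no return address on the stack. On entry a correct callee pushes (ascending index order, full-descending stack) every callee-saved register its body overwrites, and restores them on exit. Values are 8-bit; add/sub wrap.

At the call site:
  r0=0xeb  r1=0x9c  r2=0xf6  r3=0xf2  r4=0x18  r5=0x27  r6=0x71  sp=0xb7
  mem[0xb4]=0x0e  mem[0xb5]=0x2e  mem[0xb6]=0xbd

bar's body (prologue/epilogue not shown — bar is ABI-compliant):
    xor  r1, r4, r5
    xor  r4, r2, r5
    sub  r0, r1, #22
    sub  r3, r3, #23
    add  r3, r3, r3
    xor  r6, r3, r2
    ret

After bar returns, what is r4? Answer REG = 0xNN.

REG = 0x18

prologue: push r4 → mem[0xb6]=0x18, sp=0xb6
body[0] xor  r1, r4, r5 → r1=0x3f
body[1] xor  r4, r2, r5 → r4=0xd1
body[2] sub  r0, r1, #22 → r0=0x29
body[3] sub  r3, r3, #23 → r3=0xdb
body[4] add  r3, r3, r3 → r3=0xb6
body[5] xor  r6, r3, r2 → r6=0x40
epilogue: pop r4=0x18, sp=0xb7
r4 is callee-saved → restored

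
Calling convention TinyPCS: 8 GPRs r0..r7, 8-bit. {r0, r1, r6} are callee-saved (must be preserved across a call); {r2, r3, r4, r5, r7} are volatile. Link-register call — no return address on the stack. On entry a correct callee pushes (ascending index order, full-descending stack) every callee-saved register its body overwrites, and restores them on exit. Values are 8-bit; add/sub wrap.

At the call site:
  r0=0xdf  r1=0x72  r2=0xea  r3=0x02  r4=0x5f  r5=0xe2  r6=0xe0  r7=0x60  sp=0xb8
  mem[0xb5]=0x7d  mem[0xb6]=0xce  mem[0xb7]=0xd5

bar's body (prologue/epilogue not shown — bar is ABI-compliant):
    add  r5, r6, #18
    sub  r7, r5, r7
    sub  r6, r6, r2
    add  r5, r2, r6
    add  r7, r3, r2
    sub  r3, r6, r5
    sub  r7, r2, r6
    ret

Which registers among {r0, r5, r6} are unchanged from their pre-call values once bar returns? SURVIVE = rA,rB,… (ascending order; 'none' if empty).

prologue: push r6 -> mem[0xb7]=0xe0, sp=0xb7
body[0] add  r5, r6, #18 -> r5=0xf2
body[1] sub  r7, r5, r7 -> r7=0x92
body[2] sub  r6, r6, r2 -> r6=0xf6
body[3] add  r5, r2, r6 -> r5=0xe0
body[4] add  r7, r3, r2 -> r7=0xec
body[5] sub  r3, r6, r5 -> r3=0x16
body[6] sub  r7, r2, r6 -> r7=0xf4
epilogue: pop r6=0xe0, sp=0xb8
r0: callee-saved, written=False
r5: caller-saved, written=True
r6: callee-saved, written=True

SURVIVE = r0,r6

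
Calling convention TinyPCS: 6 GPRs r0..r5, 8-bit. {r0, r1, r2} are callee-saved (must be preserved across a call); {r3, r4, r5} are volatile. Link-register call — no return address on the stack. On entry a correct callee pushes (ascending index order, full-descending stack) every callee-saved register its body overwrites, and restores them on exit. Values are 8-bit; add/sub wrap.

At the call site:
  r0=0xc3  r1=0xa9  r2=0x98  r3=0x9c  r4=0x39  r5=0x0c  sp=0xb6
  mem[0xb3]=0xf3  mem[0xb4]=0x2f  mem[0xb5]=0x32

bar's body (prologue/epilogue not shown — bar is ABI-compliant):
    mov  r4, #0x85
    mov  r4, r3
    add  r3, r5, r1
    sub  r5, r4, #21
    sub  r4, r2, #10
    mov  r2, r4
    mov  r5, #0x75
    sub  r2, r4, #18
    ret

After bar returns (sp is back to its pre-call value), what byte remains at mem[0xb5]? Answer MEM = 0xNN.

MEM = 0x98

prologue: push r2 → mem[0xb5]=0x98, sp=0xb5
body[0] mov  r4, #0x85 → r4=0x85
body[1] mov  r4, r3 → r4=0x9c
body[2] add  r3, r5, r1 → r3=0xb5
body[3] sub  r5, r4, #21 → r5=0x87
body[4] sub  r4, r2, #10 → r4=0x8e
body[5] mov  r2, r4 → r2=0x8e
body[6] mov  r5, #0x75 → r5=0x75
body[7] sub  r2, r4, #18 → r2=0x7c
epilogue: pop r2=0x98, sp=0xb6
prologue pushed ['r2'] at ['0xb5']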